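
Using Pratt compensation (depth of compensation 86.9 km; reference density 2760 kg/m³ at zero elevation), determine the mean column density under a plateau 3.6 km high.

2650 kg/m³

Pratt balance: ρ_ref D = ρ (D + h).
ρ = ρ_ref D/(D + h) = 2760 × 86.9 km/(86.9 km + 3.6 km) = 2650 kg/m³.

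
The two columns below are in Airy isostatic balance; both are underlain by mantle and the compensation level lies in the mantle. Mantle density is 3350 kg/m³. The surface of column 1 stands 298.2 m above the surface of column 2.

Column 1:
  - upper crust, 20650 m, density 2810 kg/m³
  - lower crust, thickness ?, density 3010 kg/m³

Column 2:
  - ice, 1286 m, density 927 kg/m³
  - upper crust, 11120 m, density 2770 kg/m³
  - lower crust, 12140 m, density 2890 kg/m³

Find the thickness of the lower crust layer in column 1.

14700 m

Take the compensation level at the base of the deeper column (depth z_c below the surface of column 1) and equate Σ ρ_i t_i down to z_c; mantle fills any gap and the z_c terms cancel.
Column 1: 20650×2810 + x×3010 + (z_c − 20650 − x)×3350
Column 2: 298.2×0 + 1286×927 + 11120×2770 + 12140×2890 + (z_c − 298.2 − 24546)×3350
The z_c×3350 term appears on both sides and cancels. Collect the known terms of each column as K = Σ(ρt)_known − 3350 × (depth of known layers): K_1 = 58026500 − 3350×20650 = −11151000; K_2 = 67079122 − 3350×(298.2 + 24546) = −16148948.
Balance: K_1 − x×(3350 − 3010) = K_2, so x = (K_1 − K_2)/(3350 − 3010) = 4997950/340 = 14700 m.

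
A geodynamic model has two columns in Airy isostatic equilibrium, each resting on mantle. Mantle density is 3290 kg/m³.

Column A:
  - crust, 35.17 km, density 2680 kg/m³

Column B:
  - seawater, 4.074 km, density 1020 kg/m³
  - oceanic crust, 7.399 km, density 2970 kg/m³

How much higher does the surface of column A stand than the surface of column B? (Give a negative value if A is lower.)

For any compensation level in the mantle, the mantle terms cancel and isostasy reduces to e = (Σt_A − Σt_B) − (Σ(ρt)_A − Σ(ρt)_B) / ρ_m.
Σt_A = 35.17 km; Σt_B = 11.473 km; Σ(ρt)_A = 94255.6; Σ(ρt)_B = 26130.51 (in km·kg/m³).
e = (35.17 − 11.473) − (94255.6 − 26130.51) / 3290 = 2.99 km.

2.99 km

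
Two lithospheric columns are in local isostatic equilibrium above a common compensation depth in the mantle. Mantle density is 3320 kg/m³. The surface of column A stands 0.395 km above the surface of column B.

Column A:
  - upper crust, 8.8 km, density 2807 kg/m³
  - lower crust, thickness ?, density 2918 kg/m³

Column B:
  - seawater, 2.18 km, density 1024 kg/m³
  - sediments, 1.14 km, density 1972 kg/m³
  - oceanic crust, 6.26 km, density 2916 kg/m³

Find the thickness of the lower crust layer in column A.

Take the compensation level at the base of the deeper column (depth z_c below the surface of column A) and equate Σ ρ_i t_i down to z_c; mantle fills any gap and the z_c terms cancel.
Column A: 8.8×2807 + x×2918 + (z_c − 8.8 − x)×3320
Column B: 0.395×0 + 2.18×1024 + 1.14×1972 + 6.26×2916 + (z_c − 0.395 − 9.58)×3320
The z_c×3320 term appears on both sides and cancels. Collect the known terms of each column as K = Σ(ρt)_known − 3320 × (depth of known layers): K_A = 24701.6 − 3320×8.8 = −4514.4; K_B = 22734.56 − 3320×(0.395 + 9.58) = −10382.44.
Balance: K_A − x×(3320 − 2918) = K_B, so x = (K_A − K_B)/(3320 − 2918) = 5868.04/402 = 14.6 km.

14.6 km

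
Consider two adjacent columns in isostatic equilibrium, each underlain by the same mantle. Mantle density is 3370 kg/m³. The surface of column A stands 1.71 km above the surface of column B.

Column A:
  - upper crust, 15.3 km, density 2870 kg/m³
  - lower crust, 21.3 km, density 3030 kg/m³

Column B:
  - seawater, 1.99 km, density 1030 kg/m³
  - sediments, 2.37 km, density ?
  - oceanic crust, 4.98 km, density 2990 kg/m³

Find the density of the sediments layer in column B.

2280 kg/m³

Take the compensation level at the base of the deeper column (depth z_c below the surface of column A) and equate Σ ρ_i t_i down to z_c; mantle fills any gap and the z_c terms cancel.
Column A: 15.3×2870 + 21.3×3030 + (z_c − 36.6)×3370
Column B: 1.71×0 + 1.99×1030 + 2.37×ρ + 4.98×2990 + (z_c − 1.71 − 9.34)×3370
The z_c×3370 term appears on both sides and cancels. Collect the known terms of each column as K = Σ(ρt)_known − 3370 × (depth of known layers): K_A = 108450 − 3370×36.6 = −14892; K_B = 16939.9 − 3370×(1.71 + 9.34) = −20298.6.
Balance: K_A = K_B + 2.37×ρ, so ρ = (K_A − K_B)/2.37 = 5406.6/2.37 = 2280 kg/m³.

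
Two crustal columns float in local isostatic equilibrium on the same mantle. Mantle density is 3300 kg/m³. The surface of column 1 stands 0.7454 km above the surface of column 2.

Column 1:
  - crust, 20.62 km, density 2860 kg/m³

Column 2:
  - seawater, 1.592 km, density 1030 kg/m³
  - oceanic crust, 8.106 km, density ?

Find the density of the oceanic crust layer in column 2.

2930 kg/m³

Take the compensation level at the base of the deeper column (depth z_c below the surface of column 1) and equate Σ ρ_i t_i down to z_c; mantle fills any gap and the z_c terms cancel.
Column 1: 20.62×2860 + (z_c − 20.62)×3300
Column 2: 0.7454×0 + 1.592×1030 + 8.106×ρ + (z_c − 0.7454 − 9.698)×3300
The z_c×3300 term appears on both sides and cancels. Collect the known terms of each column as K = Σ(ρt)_known − 3300 × (depth of known layers): K_1 = 58973.2 − 3300×20.62 = −9072.8; K_2 = 1639.76 − 3300×(0.7454 + 9.698) = −32823.46.
Balance: K_1 = K_2 + 8.106×ρ, so ρ = (K_1 − K_2)/8.106 = 23750.7/8.106 = 2930 kg/m³.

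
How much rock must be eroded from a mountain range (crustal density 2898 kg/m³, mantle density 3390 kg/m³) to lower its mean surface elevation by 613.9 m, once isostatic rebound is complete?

4230 m

Net drop Δ = e − u = e − e ρ_c/ρ_m = e (ρ_m − ρ_c)/ρ_m.
e = Δ ρ_m/(ρ_m − ρ_c) = 613.9 m × 3390/492 = 4230 m.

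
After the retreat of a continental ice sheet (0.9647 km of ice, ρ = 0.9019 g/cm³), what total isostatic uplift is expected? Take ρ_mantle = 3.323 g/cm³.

Removing the load lets mantle flow back in; uplift u satisfies ρ_ice t = ρ_m u.
u = t ρ_ice/ρ_m = 0.9647 km × 0.9019/3.323 = 0.262 km.

0.262 km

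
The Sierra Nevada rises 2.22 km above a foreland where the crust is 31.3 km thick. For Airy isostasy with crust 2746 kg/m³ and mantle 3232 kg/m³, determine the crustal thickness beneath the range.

Root depth r = h ρ_c / (ρ_m − ρ_c) = 2.22 km × 2746 / 486 = 12.54 km.
Total thickness = T + h + r = 31.3 km + 2.22 km + 12.54 km = 46.1 km.

46.1 km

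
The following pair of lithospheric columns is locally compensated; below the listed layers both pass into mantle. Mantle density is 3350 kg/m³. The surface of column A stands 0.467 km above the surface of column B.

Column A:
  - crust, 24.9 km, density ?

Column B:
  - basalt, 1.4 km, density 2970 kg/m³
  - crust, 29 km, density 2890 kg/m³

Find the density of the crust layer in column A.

2730 kg/m³

Take the compensation level at the base of the deeper column (depth z_c below the surface of column A) and equate Σ ρ_i t_i down to z_c; mantle fills any gap and the z_c terms cancel.
Column A: 24.9×ρ + (z_c − 24.9)×3350
Column B: 0.467×0 + 1.4×2970 + 29×2890 + (z_c − 0.467 − 30.4)×3350
The z_c×3350 term appears on both sides and cancels. Collect the known terms of each column as K = Σ(ρt)_known − 3350 × (depth of known layers): K_A = 0 − 3350×24.9 = −83415; K_B = 87968 − 3350×(0.467 + 30.4) = −15436.45.
Balance: K_A + 24.9×ρ = K_B, so ρ = (K_B − K_A)/24.9 = 67978.6/24.9 = 2730 kg/m³.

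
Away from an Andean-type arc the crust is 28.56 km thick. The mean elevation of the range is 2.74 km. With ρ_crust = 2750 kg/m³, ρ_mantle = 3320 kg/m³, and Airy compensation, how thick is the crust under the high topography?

Root depth r = h ρ_c / (ρ_m − ρ_c) = 2.74 km × 2750 / 570 = 13.22 km.
Total thickness = T + h + r = 28.56 km + 2.74 km + 13.22 km = 44.5 km.

44.5 km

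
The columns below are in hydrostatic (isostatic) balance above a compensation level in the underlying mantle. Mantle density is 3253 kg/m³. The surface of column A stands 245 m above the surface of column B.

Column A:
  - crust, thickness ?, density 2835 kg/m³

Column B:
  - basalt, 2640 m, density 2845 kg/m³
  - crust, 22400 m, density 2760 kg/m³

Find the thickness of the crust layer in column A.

Take the compensation level at the base of the deeper column (depth z_c below the surface of column A) and equate Σ ρ_i t_i down to z_c; mantle fills any gap and the z_c terms cancel.
Column A: x×2835 + (z_c − 0 − x)×3253
Column B: 245×0 + 2640×2845 + 22400×2760 + (z_c − 245 − 25040)×3253
The z_c×3253 term appears on both sides and cancels. Collect the known terms of each column as K = Σ(ρt)_known − 3253 × (depth of known layers): K_A = 0 − 3253×0 = 0; K_B = 69334800 − 3253×(245 + 25040) = −12917305.
Balance: K_A − x×(3253 − 2835) = K_B, so x = (K_A − K_B)/(3253 − 2835) = 12917300/418 = 30900 m.

30900 m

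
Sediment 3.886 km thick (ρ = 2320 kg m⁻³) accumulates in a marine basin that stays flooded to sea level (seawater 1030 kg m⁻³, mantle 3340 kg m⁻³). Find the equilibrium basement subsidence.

Submarine loading: the sediment displaces seawater, and the subsidence is in turn flooded, so s (ρ_m − ρ_w) = t (ρ_sed − ρ_w).
s = 3.886 km × (2320 − 1030) / (3340 − 1030) = 2.17 km.

2.17 km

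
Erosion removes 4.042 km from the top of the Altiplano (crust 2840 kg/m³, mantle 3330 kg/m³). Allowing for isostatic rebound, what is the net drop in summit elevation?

Rebound u = e ρ_c/ρ_m = 4.042 km × 2840/3330 = 3.447 km.
Net surface drop = e − u = 4.042 km − 3.447 km = e (ρ_m − ρ_c)/ρ_m = 0.595 km.

0.595 km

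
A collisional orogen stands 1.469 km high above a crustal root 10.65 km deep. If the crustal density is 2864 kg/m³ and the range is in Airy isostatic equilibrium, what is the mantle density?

3260 kg/m³

Airy balance: ρ_c h = (ρ_m − ρ_c) r → ρ_m = ρ_c (1 + h/r).
ρ_m = 2864 × (1 + 1.469 km/10.65 km) = 3260 kg/m³.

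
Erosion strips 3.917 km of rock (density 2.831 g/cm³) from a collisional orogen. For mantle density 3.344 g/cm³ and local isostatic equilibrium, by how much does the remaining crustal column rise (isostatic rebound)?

3.32 km

Unloading: uplift u = e ρ_c/ρ_m = 3.917 km × 2.831/3.344 = 3.32 km.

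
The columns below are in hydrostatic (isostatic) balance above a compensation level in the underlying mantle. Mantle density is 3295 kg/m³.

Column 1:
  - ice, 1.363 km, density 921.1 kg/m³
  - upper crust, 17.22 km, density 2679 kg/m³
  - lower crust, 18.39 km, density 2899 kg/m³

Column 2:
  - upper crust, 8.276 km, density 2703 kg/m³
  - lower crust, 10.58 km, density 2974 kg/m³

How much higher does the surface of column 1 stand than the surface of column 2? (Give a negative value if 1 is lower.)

3.89 km

For any compensation level in the mantle, the mantle terms cancel and isostasy reduces to e = (Σt_1 − Σt_2) − (Σ(ρt)_1 − Σ(ρt)_2) / ρ_m.
Σt_1 = 36.973 km; Σt_2 = 18.856 km; Σ(ρt)_1 = 100700.449; Σ(ρt)_2 = 53834.948 (in km·kg/m³).
e = (36.973 − 18.856) − (100700.449 − 53834.948) / 3295 = 3.89 km.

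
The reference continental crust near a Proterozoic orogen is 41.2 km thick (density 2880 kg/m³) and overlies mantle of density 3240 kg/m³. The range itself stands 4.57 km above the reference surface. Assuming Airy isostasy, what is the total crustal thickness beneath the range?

Root depth r = h ρ_c / (ρ_m − ρ_c) = 4.57 km × 2880 / 360 = 36.56 km.
Total thickness = T + h + r = 41.2 km + 4.57 km + 36.56 km = 82.3 km.

82.3 km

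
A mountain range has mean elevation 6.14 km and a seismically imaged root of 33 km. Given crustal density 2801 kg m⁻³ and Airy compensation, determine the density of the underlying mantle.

3320 kg m⁻³

Airy balance: ρ_c h = (ρ_m − ρ_c) r → ρ_m = ρ_c (1 + h/r).
ρ_m = 2801 × (1 + 6.14 km/33 km) = 3320 kg m⁻³.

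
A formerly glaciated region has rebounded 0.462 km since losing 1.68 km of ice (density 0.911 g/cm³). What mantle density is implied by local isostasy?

3.31 g/cm³

ρ_m = ρ_ice t / u = 0.911 × 1.68 km/0.462 km = 3.31 g/cm³.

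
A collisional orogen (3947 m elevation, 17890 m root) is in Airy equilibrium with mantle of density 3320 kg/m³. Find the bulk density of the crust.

2720 kg/m³

ρ_c h = (ρ_m − ρ_c) r → ρ_c (h + r) = ρ_m r → ρ_c = ρ_m r / (h + r).
ρ_c = 3320 × 17890 m / (3947 m + 17890 m) = 2720 kg/m³.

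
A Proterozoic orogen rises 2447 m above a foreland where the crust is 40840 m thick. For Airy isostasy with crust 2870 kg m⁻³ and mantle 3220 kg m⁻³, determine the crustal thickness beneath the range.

63400 m

Root depth r = h ρ_c / (ρ_m − ρ_c) = 2447 m × 2870 / 350 = 20070 m.
Total thickness = T + h + r = 40840 m + 2447 m + 20070 m = 63400 m.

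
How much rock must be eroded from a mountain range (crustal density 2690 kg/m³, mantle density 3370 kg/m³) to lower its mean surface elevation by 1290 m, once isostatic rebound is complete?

6390 m

Net drop Δ = e − u = e − e ρ_c/ρ_m = e (ρ_m − ρ_c)/ρ_m.
e = Δ ρ_m/(ρ_m − ρ_c) = 1290 m × 3370/680 = 6390 m.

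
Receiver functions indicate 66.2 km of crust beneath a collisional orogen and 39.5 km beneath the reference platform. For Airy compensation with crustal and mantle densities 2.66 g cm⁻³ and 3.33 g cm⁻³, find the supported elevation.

Excess crust Δ = 66.2 km − 39.5 km = 26.7 km, split between elevation h and root r with h + r = Δ.
Airy balance ρ_c h = (ρ_m − ρ_c) r gives r = h ρ_c/(ρ_m − ρ_c), so h (1 + ρ_c/(ρ_m − ρ_c)) = Δ, i.e. h = Δ (ρ_m − ρ_c)/ρ_m.
h = 26.7 km × 0.67/3.33 = 5.37 km.

5.37 km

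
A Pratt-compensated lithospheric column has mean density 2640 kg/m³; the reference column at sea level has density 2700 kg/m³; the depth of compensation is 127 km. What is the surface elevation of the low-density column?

2.89 km

ρ_ref D = ρ (D + h) → h = D (ρ_ref − ρ)/ρ.
h = 127 km × (2700 − 2640)/2640 = 2.89 km.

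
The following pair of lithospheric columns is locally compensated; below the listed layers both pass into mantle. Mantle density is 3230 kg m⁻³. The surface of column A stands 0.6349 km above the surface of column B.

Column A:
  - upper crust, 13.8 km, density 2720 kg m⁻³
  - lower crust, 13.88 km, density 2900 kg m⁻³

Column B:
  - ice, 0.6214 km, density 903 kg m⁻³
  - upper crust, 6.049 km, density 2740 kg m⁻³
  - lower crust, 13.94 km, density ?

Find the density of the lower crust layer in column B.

2860 kg m⁻³

Take the compensation level at the base of the deeper column (depth z_c below the surface of column A) and equate Σ ρ_i t_i down to z_c; mantle fills any gap and the z_c terms cancel.
Column A: 13.8×2720 + 13.88×2900 + (z_c − 27.68)×3230
Column B: 0.6349×0 + 0.6214×903 + 6.049×2740 + 13.94×ρ + (z_c − 0.6349 − 20.6104)×3230
The z_c×3230 term appears on both sides and cancels. Collect the known terms of each column as K = Σ(ρt)_known − 3230 × (depth of known layers): K_A = 77788 − 3230×27.68 = −11618.4; K_B = 17135.3842 − 3230×(0.6349 + 20.6104) = −51486.9348.
Balance: K_A = K_B + 13.94×ρ, so ρ = (K_A − K_B)/13.94 = 39868.5/13.94 = 2860 kg m⁻³.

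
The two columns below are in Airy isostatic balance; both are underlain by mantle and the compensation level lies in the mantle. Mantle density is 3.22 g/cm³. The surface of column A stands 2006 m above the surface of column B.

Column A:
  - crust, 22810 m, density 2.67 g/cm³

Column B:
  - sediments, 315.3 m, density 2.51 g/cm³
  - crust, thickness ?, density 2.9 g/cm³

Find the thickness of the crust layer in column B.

18300 m

Take the compensation level at the base of the deeper column (depth z_c below the surface of column A) and equate Σ ρ_i t_i down to z_c; mantle fills any gap and the z_c terms cancel.
Column A: 22810×2.67 + (z_c − 22810)×3.22
Column B: 2006×0 + 315.3×2.51 + x×2.9 + (z_c − 2006 − 315.3 − x)×3.22
The z_c×3.22 term appears on both sides and cancels. Collect the known terms of each column as K = Σ(ρt)_known − 3.22 × (depth of known layers): K_A = 60902.7 − 3.22×22810 = −12545.5; K_B = 791.403 − 3.22×(2006 + 315.3) = −6683.183.
Balance: K_A = K_B − x×(3.22 − 2.9), so x = (K_B − K_A)/(3.22 − 2.9) = 5862.32/0.32 = 18300 m.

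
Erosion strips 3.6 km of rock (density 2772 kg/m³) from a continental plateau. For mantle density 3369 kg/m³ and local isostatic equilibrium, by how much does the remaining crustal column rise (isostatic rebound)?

2.96 km

Unloading: uplift u = e ρ_c/ρ_m = 3.6 km × 2772/3369 = 2.96 km.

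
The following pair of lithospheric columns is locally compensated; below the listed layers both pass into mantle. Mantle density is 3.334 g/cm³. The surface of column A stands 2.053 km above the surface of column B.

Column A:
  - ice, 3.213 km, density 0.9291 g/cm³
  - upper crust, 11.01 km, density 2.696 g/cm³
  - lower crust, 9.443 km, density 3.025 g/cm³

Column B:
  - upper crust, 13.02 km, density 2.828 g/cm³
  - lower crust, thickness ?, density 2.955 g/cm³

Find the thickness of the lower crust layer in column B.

11.2 km

Take the compensation level at the base of the deeper column (depth z_c below the surface of column A) and equate Σ ρ_i t_i down to z_c; mantle fills any gap and the z_c terms cancel.
Column A: 3.213×0.9291 + 11.01×2.696 + 9.443×3.025 + (z_c − 23.666)×3.334
Column B: 2.053×0 + 13.02×2.828 + x×2.955 + (z_c − 2.053 − 13.02 − x)×3.334
The z_c×3.334 term appears on both sides and cancels. Collect the known terms of each column as K = Σ(ρt)_known − 3.334 × (depth of known layers): K_A = 61.2332333 − 3.334×23.666 = −17.6692107; K_B = 36.82056 − 3.334×(2.053 + 13.02) = −13.432822.
Balance: K_A = K_B − x×(3.334 − 2.955), so x = (K_B − K_A)/(3.334 − 2.955) = 4.23639/0.379 = 11.2 km.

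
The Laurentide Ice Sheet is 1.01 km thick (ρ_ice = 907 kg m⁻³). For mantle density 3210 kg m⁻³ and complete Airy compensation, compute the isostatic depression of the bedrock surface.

0.285 km

By Archimedes' principle applied to the lithosphere: the ice load ρ_ice t is balanced by mantle displaced below, ρ_m s.
s = t ρ_ice / ρ_m = 1.01 km × 907/3210 = 0.285 km.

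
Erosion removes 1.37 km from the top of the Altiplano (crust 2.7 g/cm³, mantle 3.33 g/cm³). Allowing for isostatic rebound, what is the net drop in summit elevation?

0.259 km

Rebound u = e ρ_c/ρ_m = 1.37 km × 2.7/3.33 = 1.111 km.
Net surface drop = e − u = 1.37 km − 1.111 km = e (ρ_m − ρ_c)/ρ_m = 0.259 km.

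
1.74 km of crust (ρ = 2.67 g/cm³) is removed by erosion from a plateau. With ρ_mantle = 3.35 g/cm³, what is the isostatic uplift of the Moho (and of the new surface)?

1.39 km

Unloading: uplift u = e ρ_c/ρ_m = 1.74 km × 2.67/3.35 = 1.39 km.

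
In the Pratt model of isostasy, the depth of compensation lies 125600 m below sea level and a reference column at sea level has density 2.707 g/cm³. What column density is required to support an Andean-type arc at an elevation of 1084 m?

2.68 g/cm³

Pratt balance: ρ_ref D = ρ (D + h).
ρ = ρ_ref D/(D + h) = 2.707 × 125600 m/(125600 m + 1084 m) = 2.68 g/cm³.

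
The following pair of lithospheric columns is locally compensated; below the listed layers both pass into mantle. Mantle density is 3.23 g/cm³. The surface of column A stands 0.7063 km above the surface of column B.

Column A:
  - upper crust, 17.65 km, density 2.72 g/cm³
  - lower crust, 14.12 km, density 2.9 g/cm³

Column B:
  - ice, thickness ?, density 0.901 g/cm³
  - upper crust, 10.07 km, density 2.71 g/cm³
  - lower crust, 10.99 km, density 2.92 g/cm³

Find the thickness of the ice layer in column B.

1.17 km

Take the compensation level at the base of the deeper column (depth z_c below the surface of column A) and equate Σ ρ_i t_i down to z_c; mantle fills any gap and the z_c terms cancel.
Column A: 17.65×2.72 + 14.12×2.9 + (z_c − 31.77)×3.23
Column B: 0.7063×0 + x×0.901 + 10.07×2.71 + 10.99×2.92 + (z_c − 0.7063 − 21.06 − x)×3.23
The z_c×3.23 term appears on both sides and cancels. Collect the known terms of each column as K = Σ(ρt)_known − 3.23 × (depth of known layers): K_A = 88.956 − 3.23×31.77 = −13.6611; K_B = 59.3805 − 3.23×(0.7063 + 21.06) = −10.924649.
Balance: K_A = K_B − x×(3.23 − 0.901), so x = (K_B − K_A)/(3.23 − 0.901) = 2.73645/2.329 = 1.17 km.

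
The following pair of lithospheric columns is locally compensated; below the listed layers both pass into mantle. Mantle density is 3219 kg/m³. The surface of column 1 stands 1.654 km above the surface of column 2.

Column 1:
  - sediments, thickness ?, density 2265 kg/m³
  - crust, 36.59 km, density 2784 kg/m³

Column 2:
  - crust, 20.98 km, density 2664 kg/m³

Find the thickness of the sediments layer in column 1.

Take the compensation level at the base of the deeper column (depth z_c below the surface of column 1) and equate Σ ρ_i t_i down to z_c; mantle fills any gap and the z_c terms cancel.
Column 1: x×2265 + 36.59×2784 + (z_c − 36.59 − x)×3219
Column 2: 1.654×0 + 20.98×2664 + (z_c − 1.654 − 20.98)×3219
The z_c×3219 term appears on both sides and cancels. Collect the known terms of each column as K = Σ(ρt)_known − 3219 × (depth of known layers): K_1 = 101866.56 − 3219×36.59 = −15916.65; K_2 = 55890.72 − 3219×(1.654 + 20.98) = −16968.126.
Balance: K_1 − x×(3219 − 2265) = K_2, so x = (K_1 − K_2)/(3219 − 2265) = 1051.48/954 = 1.1 km.

1.1 km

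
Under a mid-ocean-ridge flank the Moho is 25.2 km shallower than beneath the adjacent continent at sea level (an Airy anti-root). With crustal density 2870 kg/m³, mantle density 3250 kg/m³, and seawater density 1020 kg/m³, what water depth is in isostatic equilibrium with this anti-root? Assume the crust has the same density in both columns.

Replacing a thickness d of crust by seawater at the top must be balanced by replacing crust with mantle at the base: d (ρ_c − ρ_w) = a (ρ_m − ρ_c).
d = a (ρ_m − ρ_c)/(ρ_c − ρ_w) = 25.2 km × 380/1850 = 5.18 km.

5.18 km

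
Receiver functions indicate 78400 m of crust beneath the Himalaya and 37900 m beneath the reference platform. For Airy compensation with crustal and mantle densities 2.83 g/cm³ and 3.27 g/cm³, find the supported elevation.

Excess crust Δ = 78400 m − 37900 m = 40500 m, split between elevation h and root r with h + r = Δ.
Airy balance ρ_c h = (ρ_m − ρ_c) r gives r = h ρ_c/(ρ_m − ρ_c), so h (1 + ρ_c/(ρ_m − ρ_c)) = Δ, i.e. h = Δ (ρ_m − ρ_c)/ρ_m.
h = 40500 m × 0.44/3.27 = 5450 m.

5450 m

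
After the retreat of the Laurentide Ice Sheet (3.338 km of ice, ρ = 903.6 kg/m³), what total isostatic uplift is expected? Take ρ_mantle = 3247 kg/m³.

Removing the load lets mantle flow back in; uplift u satisfies ρ_ice t = ρ_m u.
u = t ρ_ice/ρ_m = 3.338 km × 903.6/3247 = 0.929 km.

0.929 km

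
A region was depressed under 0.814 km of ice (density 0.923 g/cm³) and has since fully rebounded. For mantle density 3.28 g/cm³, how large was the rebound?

0.229 km

Removing the load lets mantle flow back in; uplift u satisfies ρ_ice t = ρ_m u.
u = t ρ_ice/ρ_m = 0.814 km × 0.923/3.28 = 0.229 km.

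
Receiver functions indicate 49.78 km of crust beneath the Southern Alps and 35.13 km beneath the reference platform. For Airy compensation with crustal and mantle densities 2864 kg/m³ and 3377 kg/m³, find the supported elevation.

2.23 km

Excess crust Δ = 49.78 km − 35.13 km = 14.65 km, split between elevation h and root r with h + r = Δ.
Airy balance ρ_c h = (ρ_m − ρ_c) r gives r = h ρ_c/(ρ_m − ρ_c), so h (1 + ρ_c/(ρ_m − ρ_c)) = Δ, i.e. h = Δ (ρ_m − ρ_c)/ρ_m.
h = 14.65 km × 513/3377 = 2.23 km.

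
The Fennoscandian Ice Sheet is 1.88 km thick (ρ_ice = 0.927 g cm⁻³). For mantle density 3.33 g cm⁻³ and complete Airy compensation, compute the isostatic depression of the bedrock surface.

0.523 km

For local isostatic compensation: the ice load ρ_ice t is balanced by mantle displaced below, ρ_m s.
s = t ρ_ice / ρ_m = 1.88 km × 0.927/3.33 = 0.523 km.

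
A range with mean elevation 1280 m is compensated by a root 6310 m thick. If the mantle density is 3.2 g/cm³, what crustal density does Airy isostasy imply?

ρ_c h = (ρ_m − ρ_c) r → ρ_c (h + r) = ρ_m r → ρ_c = ρ_m r / (h + r).
ρ_c = 3.2 × 6310 m / (1280 m + 6310 m) = 2.66 g/cm³.

2.66 g/cm³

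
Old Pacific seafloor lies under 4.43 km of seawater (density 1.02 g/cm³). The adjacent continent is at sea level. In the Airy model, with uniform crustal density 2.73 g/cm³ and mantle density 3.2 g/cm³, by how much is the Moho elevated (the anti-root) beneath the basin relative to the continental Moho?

In Airy isostatic equilibrium: replacing crust with seawater at the top is compensated by replacing crust with mantle at the base: d (ρ_c − ρ_w) = a (ρ_m − ρ_c).
a = d (ρ_c − ρ_w)/(ρ_m − ρ_c) = 4.43 km × 1.71/0.47 = 16.1 km.

16.1 km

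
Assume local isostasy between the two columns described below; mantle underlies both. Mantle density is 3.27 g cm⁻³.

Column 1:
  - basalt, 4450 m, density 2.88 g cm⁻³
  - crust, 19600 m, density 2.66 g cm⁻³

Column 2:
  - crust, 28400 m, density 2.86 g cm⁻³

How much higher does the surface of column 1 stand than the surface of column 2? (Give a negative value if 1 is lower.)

For any compensation level in the mantle, the mantle terms cancel and isostasy reduces to e = (Σt_1 − Σt_2) − (Σ(ρt)_1 − Σ(ρt)_2) / ρ_m.
Σt_1 = 24050 m; Σt_2 = 28400 m; Σ(ρt)_1 = 64952; Σ(ρt)_2 = 81224 (in m·g cm⁻³).
e = (24050 − 28400) − (64952 − 81224) / 3.27 = 626 m.

626 m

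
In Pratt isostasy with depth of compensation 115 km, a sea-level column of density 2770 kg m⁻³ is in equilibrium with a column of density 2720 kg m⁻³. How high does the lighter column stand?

2.11 km

ρ_ref D = ρ (D + h) → h = D (ρ_ref − ρ)/ρ.
h = 115 km × (2770 − 2720)/2720 = 2.11 km.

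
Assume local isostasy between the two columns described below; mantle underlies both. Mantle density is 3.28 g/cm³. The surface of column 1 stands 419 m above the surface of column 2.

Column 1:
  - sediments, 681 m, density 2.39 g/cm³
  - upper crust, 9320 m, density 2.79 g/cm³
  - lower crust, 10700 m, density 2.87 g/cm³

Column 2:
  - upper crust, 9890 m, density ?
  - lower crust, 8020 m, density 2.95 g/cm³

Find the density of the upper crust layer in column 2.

2.72 g/cm³

Take the compensation level at the base of the deeper column (depth z_c below the surface of column 1) and equate Σ ρ_i t_i down to z_c; mantle fills any gap and the z_c terms cancel.
Column 1: 681×2.39 + 9320×2.79 + 10700×2.87 + (z_c − 20701)×3.28
Column 2: 419×0 + 9890×ρ + 8020×2.95 + (z_c − 419 − 17910)×3.28
The z_c×3.28 term appears on both sides and cancels. Collect the known terms of each column as K = Σ(ρt)_known − 3.28 × (depth of known layers): K_1 = 58339.39 − 3.28×20701 = −9559.89; K_2 = 23659 − 3.28×(419 + 17910) = −36460.12.
Balance: K_1 = K_2 + 9890×ρ, so ρ = (K_1 − K_2)/9890 = 26900.2/9890 = 2.72 g/cm³.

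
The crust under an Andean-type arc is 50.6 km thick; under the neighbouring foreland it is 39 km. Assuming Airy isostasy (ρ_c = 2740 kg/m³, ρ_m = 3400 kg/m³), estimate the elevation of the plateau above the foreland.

2.25 km

Excess crust Δ = 50.6 km − 39 km = 11.6 km, split between elevation h and root r with h + r = Δ.
Airy balance ρ_c h = (ρ_m − ρ_c) r gives r = h ρ_c/(ρ_m − ρ_c), so h (1 + ρ_c/(ρ_m − ρ_c)) = Δ, i.e. h = Δ (ρ_m − ρ_c)/ρ_m.
h = 11.6 km × 660/3400 = 2.25 km.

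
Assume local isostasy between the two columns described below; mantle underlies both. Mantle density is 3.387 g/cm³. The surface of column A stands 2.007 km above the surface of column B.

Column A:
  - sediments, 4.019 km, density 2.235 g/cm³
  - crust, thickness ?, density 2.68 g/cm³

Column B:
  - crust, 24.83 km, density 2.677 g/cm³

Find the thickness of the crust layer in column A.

28 km

Take the compensation level at the base of the deeper column (depth z_c below the surface of column A) and equate Σ ρ_i t_i down to z_c; mantle fills any gap and the z_c terms cancel.
Column A: 4.019×2.235 + x×2.68 + (z_c − 4.019 − x)×3.387
Column B: 2.007×0 + 24.83×2.677 + (z_c − 2.007 − 24.83)×3.387
The z_c×3.387 term appears on both sides and cancels. Collect the known terms of each column as K = Σ(ρt)_known − 3.387 × (depth of known layers): K_A = 8.982465 − 3.387×4.019 = −4.629888; K_B = 66.46991 − 3.387×(2.007 + 24.83) = −24.427009.
Balance: K_A − x×(3.387 − 2.68) = K_B, so x = (K_A − K_B)/(3.387 − 2.68) = 19.7971/0.707 = 28 km.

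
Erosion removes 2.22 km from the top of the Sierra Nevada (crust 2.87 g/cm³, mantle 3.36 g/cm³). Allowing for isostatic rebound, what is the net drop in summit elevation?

Rebound u = e ρ_c/ρ_m = 2.22 km × 2.87/3.36 = 1.896 km.
Net surface drop = e − u = 2.22 km − 1.896 km = e (ρ_m − ρ_c)/ρ_m = 0.324 km.

0.324 km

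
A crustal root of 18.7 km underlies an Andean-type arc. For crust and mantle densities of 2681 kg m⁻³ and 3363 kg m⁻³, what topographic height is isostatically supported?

4.76 km

For local isostatic compensation: ρ_c h = (ρ_m − ρ_c) r.
h = r (ρ_m − ρ_c) / ρ_c = 18.7 km × (3363 − 2681) / 2681 = 4.76 km.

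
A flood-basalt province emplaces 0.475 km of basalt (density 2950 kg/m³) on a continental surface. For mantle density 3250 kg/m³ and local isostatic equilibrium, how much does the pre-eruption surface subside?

Subaerial loading: s = t ρ_load / ρ_m.
s = 0.475 km × 2950/3250 = 0.431 km.

0.431 km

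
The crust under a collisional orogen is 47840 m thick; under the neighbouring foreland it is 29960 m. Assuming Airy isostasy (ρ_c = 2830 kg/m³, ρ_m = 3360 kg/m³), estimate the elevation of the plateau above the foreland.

Excess crust Δ = 47840 m − 29960 m = 17880 m, split between elevation h and root r with h + r = Δ.
Airy balance ρ_c h = (ρ_m − ρ_c) r gives r = h ρ_c/(ρ_m − ρ_c), so h (1 + ρ_c/(ρ_m − ρ_c)) = Δ, i.e. h = Δ (ρ_m − ρ_c)/ρ_m.
h = 17880 m × 530/3360 = 2820 m.

2820 m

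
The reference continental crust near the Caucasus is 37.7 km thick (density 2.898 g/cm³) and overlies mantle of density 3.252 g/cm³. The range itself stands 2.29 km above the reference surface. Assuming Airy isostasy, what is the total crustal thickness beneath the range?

58.7 km

Root depth r = h ρ_c / (ρ_m − ρ_c) = 2.29 km × 2.898 / 0.354 = 18.75 km.
Total thickness = T + h + r = 37.7 km + 2.29 km + 18.75 km = 58.7 km.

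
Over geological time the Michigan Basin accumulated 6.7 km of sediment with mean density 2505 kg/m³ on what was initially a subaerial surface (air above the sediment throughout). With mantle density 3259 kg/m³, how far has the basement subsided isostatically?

5.15 km

Subaerial load: s = t ρ_sed / ρ_m = 6.7 km × 2505/3259 = 5.15 km.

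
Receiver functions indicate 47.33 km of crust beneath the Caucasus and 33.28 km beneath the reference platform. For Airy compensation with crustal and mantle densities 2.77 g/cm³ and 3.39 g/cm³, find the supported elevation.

Excess crust Δ = 47.33 km − 33.28 km = 14.05 km, split between elevation h and root r with h + r = Δ.
Airy balance ρ_c h = (ρ_m − ρ_c) r gives r = h ρ_c/(ρ_m − ρ_c), so h (1 + ρ_c/(ρ_m − ρ_c)) = Δ, i.e. h = Δ (ρ_m − ρ_c)/ρ_m.
h = 14.05 km × 0.62/3.39 = 2.57 km.

2.57 km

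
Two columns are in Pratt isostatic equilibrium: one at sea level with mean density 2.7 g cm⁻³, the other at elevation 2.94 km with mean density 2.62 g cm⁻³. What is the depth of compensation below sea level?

ρ_ref D = ρ (D + h) → D (ρ_ref − ρ) = ρ h.
D = ρ h/(ρ_ref − ρ) = 2.62 × 2.94 km/(2.7 − 2.62) = 96.3 km.

96.3 km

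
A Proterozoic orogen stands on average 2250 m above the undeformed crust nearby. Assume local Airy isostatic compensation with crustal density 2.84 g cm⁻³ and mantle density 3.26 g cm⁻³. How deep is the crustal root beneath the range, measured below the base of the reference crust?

Isostatic balance requires: the weight of the topography is balanced by the buoyancy of the root, ρ_c h = (ρ_m − ρ_c) r.
r = h · ρ_c / (ρ_m − ρ_c) = 2250 m × 2.84 / (3.26 − 2.84) = 15200 m.

15200 m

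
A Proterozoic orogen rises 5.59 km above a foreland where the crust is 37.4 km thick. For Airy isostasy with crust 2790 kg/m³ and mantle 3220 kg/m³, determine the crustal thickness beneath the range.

Root depth r = h ρ_c / (ρ_m − ρ_c) = 5.59 km × 2790 / 430 = 36.27 km.
Total thickness = T + h + r = 37.4 km + 5.59 km + 36.27 km = 79.3 km.

79.3 km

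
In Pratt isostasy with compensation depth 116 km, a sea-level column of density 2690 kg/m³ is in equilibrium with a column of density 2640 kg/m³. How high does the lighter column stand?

2.2 km

ρ_ref D = ρ (D + h) → h = D (ρ_ref − ρ)/ρ.
h = 116 km × (2690 − 2640)/2640 = 2.2 km.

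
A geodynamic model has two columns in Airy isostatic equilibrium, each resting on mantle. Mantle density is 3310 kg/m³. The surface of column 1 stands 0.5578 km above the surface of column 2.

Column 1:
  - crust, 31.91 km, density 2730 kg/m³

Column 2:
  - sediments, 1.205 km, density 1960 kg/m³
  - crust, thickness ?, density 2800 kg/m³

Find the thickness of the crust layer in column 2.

Take the compensation level at the base of the deeper column (depth z_c below the surface of column 1) and equate Σ ρ_i t_i down to z_c; mantle fills any gap and the z_c terms cancel.
Column 1: 31.91×2730 + (z_c − 31.91)×3310
Column 2: 0.5578×0 + 1.205×1960 + x×2800 + (z_c − 0.5578 − 1.205 − x)×3310
The z_c×3310 term appears on both sides and cancels. Collect the known terms of each column as K = Σ(ρt)_known − 3310 × (depth of known layers): K_1 = 87114.3 − 3310×31.91 = −18507.8; K_2 = 2361.8 − 3310×(0.5578 + 1.205) = −3473.068.
Balance: K_1 = K_2 − x×(3310 − 2800), so x = (K_2 − K_1)/(3310 − 2800) = 15034.7/510 = 29.5 km.

29.5 km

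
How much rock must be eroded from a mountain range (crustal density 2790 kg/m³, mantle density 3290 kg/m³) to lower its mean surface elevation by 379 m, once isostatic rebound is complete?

Net drop Δ = e − u = e − e ρ_c/ρ_m = e (ρ_m − ρ_c)/ρ_m.
e = Δ ρ_m/(ρ_m − ρ_c) = 379 m × 3290/500 = 2490 m.

2490 m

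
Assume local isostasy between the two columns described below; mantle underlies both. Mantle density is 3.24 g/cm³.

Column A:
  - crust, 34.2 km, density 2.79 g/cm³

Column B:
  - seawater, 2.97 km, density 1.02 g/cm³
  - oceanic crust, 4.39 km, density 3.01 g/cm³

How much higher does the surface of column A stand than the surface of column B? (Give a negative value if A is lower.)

2.4 km

For any compensation level in the mantle, the mantle terms cancel and isostasy reduces to e = (Σt_A − Σt_B) − (Σ(ρt)_A − Σ(ρt)_B) / ρ_m.
Σt_A = 34.2 km; Σt_B = 7.36 km; Σ(ρt)_A = 95.418; Σ(ρt)_B = 16.2433 (in km·g/cm³).
e = (34.2 − 7.36) − (95.418 − 16.2433) / 3.24 = 2.4 km.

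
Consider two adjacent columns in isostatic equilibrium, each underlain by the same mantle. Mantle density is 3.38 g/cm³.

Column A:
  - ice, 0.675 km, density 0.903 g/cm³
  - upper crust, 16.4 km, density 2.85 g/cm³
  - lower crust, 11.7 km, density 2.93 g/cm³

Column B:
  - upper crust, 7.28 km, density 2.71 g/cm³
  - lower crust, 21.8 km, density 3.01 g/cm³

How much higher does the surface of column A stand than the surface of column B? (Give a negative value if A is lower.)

0.794 km

For any compensation level in the mantle, the mantle terms cancel and isostasy reduces to e = (Σt_A − Σt_B) − (Σ(ρt)_A − Σ(ρt)_B) / ρ_m.
Σt_A = 28.775 km; Σt_B = 29.08 km; Σ(ρt)_A = 81.630525; Σ(ρt)_B = 85.3468 (in km·g/cm³).
e = (28.775 − 29.08) − (81.630525 − 85.3468) / 3.38 = 0.794 km.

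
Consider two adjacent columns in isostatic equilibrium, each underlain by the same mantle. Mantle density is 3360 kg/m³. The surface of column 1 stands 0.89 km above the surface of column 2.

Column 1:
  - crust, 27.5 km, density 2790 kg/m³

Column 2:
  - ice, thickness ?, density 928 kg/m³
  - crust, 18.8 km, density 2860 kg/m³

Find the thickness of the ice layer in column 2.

1.35 km

Take the compensation level at the base of the deeper column (depth z_c below the surface of column 1) and equate Σ ρ_i t_i down to z_c; mantle fills any gap and the z_c terms cancel.
Column 1: 27.5×2790 + (z_c − 27.5)×3360
Column 2: 0.89×0 + x×928 + 18.8×2860 + (z_c − 0.89 − 18.8 − x)×3360
The z_c×3360 term appears on both sides and cancels. Collect the known terms of each column as K = Σ(ρt)_known − 3360 × (depth of known layers): K_1 = 76725 − 3360×27.5 = −15675; K_2 = 53768 − 3360×(0.89 + 18.8) = −12390.4.
Balance: K_1 = K_2 − x×(3360 − 928), so x = (K_2 − K_1)/(3360 − 928) = 3284.6/2432 = 1.35 km.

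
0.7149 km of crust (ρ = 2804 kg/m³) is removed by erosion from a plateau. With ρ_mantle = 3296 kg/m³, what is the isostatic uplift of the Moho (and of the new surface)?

Unloading: uplift u = e ρ_c/ρ_m = 0.7149 km × 2804/3296 = 0.608 km.

0.608 km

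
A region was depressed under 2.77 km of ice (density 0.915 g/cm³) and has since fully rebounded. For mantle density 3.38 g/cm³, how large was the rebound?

0.75 km

Removing the load lets mantle flow back in; uplift u satisfies ρ_ice t = ρ_m u.
u = t ρ_ice/ρ_m = 2.77 km × 0.915/3.38 = 0.75 km.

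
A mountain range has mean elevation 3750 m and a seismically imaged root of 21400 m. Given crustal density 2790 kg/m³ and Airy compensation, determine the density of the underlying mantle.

3280 kg/m³

Airy balance: ρ_c h = (ρ_m − ρ_c) r → ρ_m = ρ_c (1 + h/r).
ρ_m = 2790 × (1 + 3750 m/21400 m) = 3280 kg/m³.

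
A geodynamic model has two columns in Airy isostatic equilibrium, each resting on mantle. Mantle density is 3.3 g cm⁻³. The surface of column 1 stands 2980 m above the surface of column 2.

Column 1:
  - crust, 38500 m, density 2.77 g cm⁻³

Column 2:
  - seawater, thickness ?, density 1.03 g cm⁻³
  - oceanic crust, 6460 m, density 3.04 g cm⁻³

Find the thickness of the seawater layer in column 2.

Take the compensation level at the base of the deeper column (depth z_c below the surface of column 1) and equate Σ ρ_i t_i down to z_c; mantle fills any gap and the z_c terms cancel.
Column 1: 38500×2.77 + (z_c − 38500)×3.3
Column 2: 2980×0 + x×1.03 + 6460×3.04 + (z_c − 2980 − 6460 − x)×3.3
The z_c×3.3 term appears on both sides and cancels. Collect the known terms of each column as K = Σ(ρt)_known − 3.3 × (depth of known layers): K_1 = 106645 − 3.3×38500 = −20405; K_2 = 19638.4 − 3.3×(2980 + 6460) = −11513.6.
Balance: K_1 = K_2 − x×(3.3 − 1.03), so x = (K_2 − K_1)/(3.3 − 1.03) = 8891.4/2.27 = 3920 m.

3920 m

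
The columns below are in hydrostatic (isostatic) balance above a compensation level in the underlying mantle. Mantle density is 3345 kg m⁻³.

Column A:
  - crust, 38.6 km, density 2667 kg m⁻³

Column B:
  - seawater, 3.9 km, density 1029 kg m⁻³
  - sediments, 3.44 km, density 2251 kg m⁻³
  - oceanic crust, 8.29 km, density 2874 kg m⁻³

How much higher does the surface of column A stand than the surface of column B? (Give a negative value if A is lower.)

For any compensation level in the mantle, the mantle terms cancel and isostasy reduces to e = (Σt_A − Σt_B) − (Σ(ρt)_A − Σ(ρt)_B) / ρ_m.
Σt_A = 38.6 km; Σt_B = 15.63 km; Σ(ρt)_A = 102946.2; Σ(ρt)_B = 35582 (in km·kg m⁻³).
e = (38.6 − 15.63) − (102946.2 − 35582) / 3345 = 2.83 km.

2.83 km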